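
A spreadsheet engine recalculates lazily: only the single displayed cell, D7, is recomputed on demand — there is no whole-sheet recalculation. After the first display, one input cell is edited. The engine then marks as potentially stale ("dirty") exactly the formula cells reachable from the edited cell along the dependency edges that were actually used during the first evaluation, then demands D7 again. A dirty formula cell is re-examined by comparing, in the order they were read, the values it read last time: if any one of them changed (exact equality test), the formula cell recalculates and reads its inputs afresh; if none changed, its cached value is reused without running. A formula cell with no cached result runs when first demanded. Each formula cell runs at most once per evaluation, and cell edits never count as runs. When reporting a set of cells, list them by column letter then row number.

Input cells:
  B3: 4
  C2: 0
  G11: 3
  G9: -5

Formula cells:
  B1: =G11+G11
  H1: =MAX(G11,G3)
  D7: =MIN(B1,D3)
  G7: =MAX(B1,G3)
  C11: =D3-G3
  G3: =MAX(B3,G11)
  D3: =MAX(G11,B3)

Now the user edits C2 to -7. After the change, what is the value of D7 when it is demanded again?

New value of D7: 4.
Key observation: C2 is never demanded by the output, so the edit triggers no recomputation at all.

First evaluation (everything demanded from the output):
  B1 = 3 + 3 = 6
  D3 = MAX(3, 4) = 4
  D7 = MIN(6, 4) = 4

Propagation after the edit:
  C2 feeds no computation that the output demands — nothing is marked dirty and nothing runs.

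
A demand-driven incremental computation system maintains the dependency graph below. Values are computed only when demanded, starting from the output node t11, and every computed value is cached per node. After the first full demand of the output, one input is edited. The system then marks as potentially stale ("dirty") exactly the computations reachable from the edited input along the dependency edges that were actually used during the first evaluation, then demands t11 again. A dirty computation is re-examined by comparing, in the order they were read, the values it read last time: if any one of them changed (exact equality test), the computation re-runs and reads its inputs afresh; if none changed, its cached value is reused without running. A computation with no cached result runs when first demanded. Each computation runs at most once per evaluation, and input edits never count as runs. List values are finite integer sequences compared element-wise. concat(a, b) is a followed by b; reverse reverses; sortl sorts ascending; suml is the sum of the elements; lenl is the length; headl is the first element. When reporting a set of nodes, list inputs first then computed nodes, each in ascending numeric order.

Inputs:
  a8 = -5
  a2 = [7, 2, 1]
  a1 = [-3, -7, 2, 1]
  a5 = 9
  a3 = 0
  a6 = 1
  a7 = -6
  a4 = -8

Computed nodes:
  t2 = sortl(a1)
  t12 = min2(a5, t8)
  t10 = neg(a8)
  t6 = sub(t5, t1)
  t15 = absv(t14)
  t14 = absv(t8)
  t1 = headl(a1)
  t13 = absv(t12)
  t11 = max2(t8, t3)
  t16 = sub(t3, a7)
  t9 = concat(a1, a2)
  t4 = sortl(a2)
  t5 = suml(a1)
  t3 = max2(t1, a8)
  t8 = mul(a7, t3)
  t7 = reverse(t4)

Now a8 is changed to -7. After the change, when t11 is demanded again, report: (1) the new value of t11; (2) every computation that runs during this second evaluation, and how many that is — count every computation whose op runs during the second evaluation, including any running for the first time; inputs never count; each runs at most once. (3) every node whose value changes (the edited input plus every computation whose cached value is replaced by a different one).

First evaluation (everything demanded from the output):
  t1 = headl([-3, -7, 2, 1]) = -3
  t3 = max2(-3, -5) = -3
  t8 = mul(-6, -3) = 18
  t11 = max2(18, -3) = 18

Propagation after the edit:
  t3: runs — a8 -5->-7; result -3 (same value as before).
  t8: checked — values it read are unchanged (a7 unchanged, t3 unchanged); reused cached 18 without running.
  t11: checked — values it read are unchanged (t8 unchanged, t3 unchanged); reused cached 18 without running.

Key observation: the change is absorbed at t3 — it re-runs but produces the same value, and the output's value is unchanged.

New value of t11: 18.
Computations that run: t3 — 1 in total.
Values that change: a8.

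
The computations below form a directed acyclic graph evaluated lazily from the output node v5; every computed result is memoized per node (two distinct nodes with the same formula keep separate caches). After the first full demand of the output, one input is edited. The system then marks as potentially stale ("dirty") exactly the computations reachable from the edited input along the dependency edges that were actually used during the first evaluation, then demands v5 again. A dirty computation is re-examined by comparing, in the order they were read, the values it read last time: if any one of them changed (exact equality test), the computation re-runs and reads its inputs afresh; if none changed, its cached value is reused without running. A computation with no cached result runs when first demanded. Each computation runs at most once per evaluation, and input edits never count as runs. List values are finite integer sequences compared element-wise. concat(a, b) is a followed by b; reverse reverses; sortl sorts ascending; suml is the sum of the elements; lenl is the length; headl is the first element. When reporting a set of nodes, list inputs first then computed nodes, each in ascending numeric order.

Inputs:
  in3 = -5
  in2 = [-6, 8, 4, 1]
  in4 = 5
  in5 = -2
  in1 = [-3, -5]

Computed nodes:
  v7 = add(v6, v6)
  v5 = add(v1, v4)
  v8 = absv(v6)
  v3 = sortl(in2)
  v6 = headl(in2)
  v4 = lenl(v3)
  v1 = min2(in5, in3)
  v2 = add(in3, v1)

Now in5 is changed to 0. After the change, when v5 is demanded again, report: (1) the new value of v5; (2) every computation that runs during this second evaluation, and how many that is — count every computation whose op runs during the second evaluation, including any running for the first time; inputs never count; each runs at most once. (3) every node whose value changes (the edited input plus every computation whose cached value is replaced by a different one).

Demanding v5 again yields -1.
1 computations run: v1.
The nodes whose values change: in5.
Note the absorption at v1: it re-runs yet its value is the same, leaving the output's value untouched.

First demand of the output computes:
  v1 = min2(-2, -5) = -5
  v3 = sortl([-6, 8, 4, 1]) = [-6, 1, 4, 8]
  v4 = lenl([-6, 1, 4, 8]) = 4
  v5 = add(-5, 4) = -1

After the edit, cleaning proceeds:
  v1: a read changed (in5 -2->0) — executes, giving -5 — identical to its old value.
  v5: dirty, but its reads are unchanged (v1 unchanged, v4 unchanged); cached -1 stands.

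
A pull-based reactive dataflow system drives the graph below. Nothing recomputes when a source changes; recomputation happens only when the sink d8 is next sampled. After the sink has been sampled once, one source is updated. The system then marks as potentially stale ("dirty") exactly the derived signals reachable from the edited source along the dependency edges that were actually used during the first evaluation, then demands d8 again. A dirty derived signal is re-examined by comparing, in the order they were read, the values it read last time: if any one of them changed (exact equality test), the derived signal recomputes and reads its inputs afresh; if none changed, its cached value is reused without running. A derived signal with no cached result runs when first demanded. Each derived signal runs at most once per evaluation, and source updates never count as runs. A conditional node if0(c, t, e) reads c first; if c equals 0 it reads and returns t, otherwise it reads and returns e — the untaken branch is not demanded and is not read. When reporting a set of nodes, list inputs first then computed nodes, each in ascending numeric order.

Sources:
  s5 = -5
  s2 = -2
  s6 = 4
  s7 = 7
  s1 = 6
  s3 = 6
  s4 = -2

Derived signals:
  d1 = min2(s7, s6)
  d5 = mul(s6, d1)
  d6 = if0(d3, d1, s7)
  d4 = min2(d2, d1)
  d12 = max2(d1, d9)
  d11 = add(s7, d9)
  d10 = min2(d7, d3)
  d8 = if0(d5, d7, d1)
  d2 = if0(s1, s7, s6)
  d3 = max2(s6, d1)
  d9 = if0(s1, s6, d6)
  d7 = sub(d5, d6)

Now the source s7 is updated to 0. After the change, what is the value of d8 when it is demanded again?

First evaluation (everything demanded from the output):
  d1 = min2(7, 4) = 4
  d5 = mul(4, 4) = 16
  d8 = if0(d5=16 -> else branch d1) = 4

Propagation after the edit:
  d1: runs — s7 7->0; result 0.
  d3: demanded for the first time — runs, produces 4.
  d5: runs — d1 4->0; result 0.
  d6: demanded for the first time — runs, produces 0.
  d7: demanded for the first time — runs, produces 0.
  d8: runs — d5 16->0; d1 4->0; result 0.

Key observation: a condition flipped, so demand reaches new nodes — d3, d6, d7 run for the first time.

New value of d8: 0.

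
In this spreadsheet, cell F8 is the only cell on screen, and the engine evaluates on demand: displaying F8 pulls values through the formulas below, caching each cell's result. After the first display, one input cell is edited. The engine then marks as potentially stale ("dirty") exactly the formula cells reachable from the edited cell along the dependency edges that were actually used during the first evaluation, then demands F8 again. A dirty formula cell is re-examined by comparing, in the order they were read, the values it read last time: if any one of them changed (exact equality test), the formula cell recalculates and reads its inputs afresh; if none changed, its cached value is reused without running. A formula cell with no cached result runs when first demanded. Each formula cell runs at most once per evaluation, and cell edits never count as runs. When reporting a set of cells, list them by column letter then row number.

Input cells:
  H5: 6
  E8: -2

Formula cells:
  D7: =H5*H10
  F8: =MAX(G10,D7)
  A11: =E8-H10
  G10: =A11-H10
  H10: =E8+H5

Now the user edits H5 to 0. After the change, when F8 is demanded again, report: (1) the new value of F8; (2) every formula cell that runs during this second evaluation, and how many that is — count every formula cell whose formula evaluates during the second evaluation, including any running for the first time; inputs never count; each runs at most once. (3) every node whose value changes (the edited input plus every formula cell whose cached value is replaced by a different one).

F8 now evaluates to 2.
Run set: A11, D7, F8, G10, H10 (5 run).
Changed values: A11, D7, F8, G10, H5, H10.

Initial pass — values computed on the first demand:
  H10 = -2 + 6 = 4
  A11 = -2 - 4 = -6
  D7 = 6 * 4 = 24
  G10 = -6 - 4 = -10
  F8 = MAX(-10, 24) = 24

Second demand — change propagation:
  H10: re-runs because H5 6->0; new result -2.
  A11: re-runs because H10 4->-2; new result 0.
  D7: re-runs because H5 6->0; H10 4->-2; new result 0.
  G10: re-runs because A11 -6->0; H10 4->-2; new result 2.
  F8: re-runs because G10 -10->2; D7 24->0; new result 2.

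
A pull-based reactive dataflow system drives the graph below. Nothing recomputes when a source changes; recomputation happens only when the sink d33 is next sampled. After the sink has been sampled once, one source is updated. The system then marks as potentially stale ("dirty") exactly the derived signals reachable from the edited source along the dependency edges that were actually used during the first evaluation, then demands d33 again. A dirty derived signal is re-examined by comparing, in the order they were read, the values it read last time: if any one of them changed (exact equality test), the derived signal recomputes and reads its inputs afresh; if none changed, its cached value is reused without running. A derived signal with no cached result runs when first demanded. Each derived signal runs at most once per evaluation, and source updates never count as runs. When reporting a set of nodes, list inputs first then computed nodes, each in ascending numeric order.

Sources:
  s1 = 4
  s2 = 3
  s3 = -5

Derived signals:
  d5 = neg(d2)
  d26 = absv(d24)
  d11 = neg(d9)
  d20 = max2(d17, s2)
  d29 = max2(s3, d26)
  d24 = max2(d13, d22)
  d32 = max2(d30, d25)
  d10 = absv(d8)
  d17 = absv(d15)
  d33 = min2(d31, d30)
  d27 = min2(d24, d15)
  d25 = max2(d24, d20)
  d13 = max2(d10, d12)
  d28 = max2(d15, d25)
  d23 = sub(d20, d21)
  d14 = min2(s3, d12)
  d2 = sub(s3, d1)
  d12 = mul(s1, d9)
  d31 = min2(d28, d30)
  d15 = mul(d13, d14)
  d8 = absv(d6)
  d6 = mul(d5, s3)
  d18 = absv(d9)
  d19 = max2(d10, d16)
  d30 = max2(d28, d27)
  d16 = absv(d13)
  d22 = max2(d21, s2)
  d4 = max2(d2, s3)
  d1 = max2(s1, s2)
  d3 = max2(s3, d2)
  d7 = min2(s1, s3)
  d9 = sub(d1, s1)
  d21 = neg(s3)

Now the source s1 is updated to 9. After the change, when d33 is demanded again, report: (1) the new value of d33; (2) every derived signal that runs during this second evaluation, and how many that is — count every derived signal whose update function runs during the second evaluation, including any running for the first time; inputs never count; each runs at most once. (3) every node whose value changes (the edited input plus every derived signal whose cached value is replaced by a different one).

New value of d33: 350.
Derived signals that run: d1, d2, d5, d6, d8, d9, d10, d12, d13, d15, d17, d20, d24, d25, d27, d28, d30, d31, d33 — 19 in total.
Values that change: s1, d1, d2, d5, d6, d8, d10, d13, d15, d17, d20, d24, d25, d27, d28, d30, d31, d33.
Key observation: the cutoff stops propagation at d14 — its inputs' values are unchanged, so it reuses its cache.

First evaluation (everything demanded from the output):
  d1 = max2(4, 3) = 4
  d2 = sub(-5, 4) = -9
  d5 = neg(-9) = 9
  d6 = mul(9, -5) = -45
  d8 = absv(-45) = 45
  d9 = sub(4, 4) = 0
  d10 = absv(45) = 45
  d12 = mul(4, 0) = 0
  d13 = max2(45, 0) = 45
  d14 = min2(-5, 0) = -5
  d15 = mul(45, -5) = -225
  d17 = absv(-225) = 225
  d20 = max2(225, 3) = 225
  d21 = neg(-5) = 5
  d22 = max2(5, 3) = 5
  d24 = max2(45, 5) = 45
  d25 = max2(45, 225) = 225
  d27 = min2(45, -225) = -225
  d28 = max2(-225, 225) = 225
  d30 = max2(225, -225) = 225
  d31 = min2(225, 225) = 225
  d33 = min2(225, 225) = 225

Propagation after the edit:
  d1: runs — s1 4->9; result 9.
  d2: runs — d1 4->9; result -14.
  d5: runs — d2 -9->-14; result 14.
  d6: runs — d5 9->14; result -70.
  d8: runs — d6 -45->-70; result 70.
  d9: runs — d1 4->9; s1 4->9; result 0 (same value as before).
  d10: runs — d8 45->70; result 70.
  d12: runs — s1 4->9; result 0 (same value as before).
  d13: runs — d10 45->70; result 70.
  d14: checked — values it read are unchanged (s3 unchanged, d12 unchanged); reused cached -5 without running.
  d15: runs — d13 45->70; result -350.
  d17: runs — d15 -225->-350; result 350.
  d20: runs — d17 225->350; result 350.
  d24: runs — d13 45->70; result 70.
  d25: runs — d24 45->70; d20 225->350; result 350.
  d27: runs — d24 45->70; d15 -225->-350; result -350.
  d28: runs — d15 -225->-350; d25 225->350; result 350.
  d30: runs — d28 225->350; d27 -225->-350; result 350.
  d31: runs — d28 225->350; d30 225->350; result 350.
  d33: runs — d31 225->350; d30 225->350; result 350.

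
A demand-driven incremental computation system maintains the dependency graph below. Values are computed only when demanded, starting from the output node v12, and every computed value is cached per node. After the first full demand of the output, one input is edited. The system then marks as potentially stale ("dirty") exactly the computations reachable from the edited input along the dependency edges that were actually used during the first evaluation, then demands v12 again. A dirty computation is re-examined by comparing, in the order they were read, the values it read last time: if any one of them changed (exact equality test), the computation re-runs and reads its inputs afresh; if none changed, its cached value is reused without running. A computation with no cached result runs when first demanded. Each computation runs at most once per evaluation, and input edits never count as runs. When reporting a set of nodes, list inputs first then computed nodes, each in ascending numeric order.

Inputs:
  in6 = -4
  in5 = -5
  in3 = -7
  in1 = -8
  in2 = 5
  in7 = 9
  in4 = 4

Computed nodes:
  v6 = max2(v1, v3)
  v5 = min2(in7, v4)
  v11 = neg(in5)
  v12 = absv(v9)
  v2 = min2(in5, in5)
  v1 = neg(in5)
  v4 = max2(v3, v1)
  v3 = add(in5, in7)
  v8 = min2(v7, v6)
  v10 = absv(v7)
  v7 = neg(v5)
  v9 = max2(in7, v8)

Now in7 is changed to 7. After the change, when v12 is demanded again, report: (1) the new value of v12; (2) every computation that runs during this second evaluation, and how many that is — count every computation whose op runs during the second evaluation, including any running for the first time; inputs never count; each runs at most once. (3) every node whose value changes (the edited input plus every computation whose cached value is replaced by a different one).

New value of v12: 7.
Computations that run: v3, v4, v5, v6, v9, v12 — 6 in total.
Values that change: in7, v3, v9, v12.
Key observation: the cutoff stops propagation at v7 — its inputs' values are unchanged, so it reuses its cache.

First evaluation (everything demanded from the output):
  v1 = neg(-5) = 5
  v3 = add(-5, 9) = 4
  v4 = max2(4, 5) = 5
  v5 = min2(9, 5) = 5
  v6 = max2(5, 4) = 5
  v7 = neg(5) = -5
  v8 = min2(-5, 5) = -5
  v9 = max2(9, -5) = 9
  v12 = absv(9) = 9

Propagation after the edit:
  v3: runs — in7 9->7; result 2.
  v4: runs — v3 4->2; result 5 (same value as before).
  v5: runs — in7 9->7; result 5 (same value as before).
  v6: runs — v3 4->2; result 5 (same value as before).
  v7: checked — values it read are unchanged (v5 unchanged); reused cached -5 without running.
  v8: checked — values it read are unchanged (v7 unchanged, v6 unchanged); reused cached -5 without running.
  v9: runs — in7 9->7; result 7.
  v12: runs — v9 9->7; result 7.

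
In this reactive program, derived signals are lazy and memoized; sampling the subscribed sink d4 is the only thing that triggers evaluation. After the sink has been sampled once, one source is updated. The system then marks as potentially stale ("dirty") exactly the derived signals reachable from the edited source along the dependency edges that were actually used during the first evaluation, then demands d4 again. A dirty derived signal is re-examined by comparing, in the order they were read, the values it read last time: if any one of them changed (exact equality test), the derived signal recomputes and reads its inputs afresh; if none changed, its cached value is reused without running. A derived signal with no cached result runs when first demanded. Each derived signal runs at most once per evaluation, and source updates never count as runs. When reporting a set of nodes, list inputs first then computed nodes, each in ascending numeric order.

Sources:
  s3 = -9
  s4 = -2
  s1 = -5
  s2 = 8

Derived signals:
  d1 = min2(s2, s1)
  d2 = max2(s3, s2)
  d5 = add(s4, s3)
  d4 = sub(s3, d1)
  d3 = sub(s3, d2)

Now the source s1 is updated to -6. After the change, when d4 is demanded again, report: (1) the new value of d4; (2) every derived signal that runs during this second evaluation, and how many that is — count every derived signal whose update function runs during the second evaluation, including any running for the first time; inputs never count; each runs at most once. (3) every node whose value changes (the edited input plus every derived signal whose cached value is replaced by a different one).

First demand of the output computes:
  d1 = min2(8, -5) = -5
  d4 = sub(-9, -5) = -4

After the edit, cleaning proceeds:
  d1: a read changed (s1 -5->-6) — executes, giving -6.
  d4: a read changed (d1 -5->-6) — executes, giving -3.

Demanding d4 again yields -3.
2 derived signals run: d1, d4.
The nodes whose values change: s1, d1, d4.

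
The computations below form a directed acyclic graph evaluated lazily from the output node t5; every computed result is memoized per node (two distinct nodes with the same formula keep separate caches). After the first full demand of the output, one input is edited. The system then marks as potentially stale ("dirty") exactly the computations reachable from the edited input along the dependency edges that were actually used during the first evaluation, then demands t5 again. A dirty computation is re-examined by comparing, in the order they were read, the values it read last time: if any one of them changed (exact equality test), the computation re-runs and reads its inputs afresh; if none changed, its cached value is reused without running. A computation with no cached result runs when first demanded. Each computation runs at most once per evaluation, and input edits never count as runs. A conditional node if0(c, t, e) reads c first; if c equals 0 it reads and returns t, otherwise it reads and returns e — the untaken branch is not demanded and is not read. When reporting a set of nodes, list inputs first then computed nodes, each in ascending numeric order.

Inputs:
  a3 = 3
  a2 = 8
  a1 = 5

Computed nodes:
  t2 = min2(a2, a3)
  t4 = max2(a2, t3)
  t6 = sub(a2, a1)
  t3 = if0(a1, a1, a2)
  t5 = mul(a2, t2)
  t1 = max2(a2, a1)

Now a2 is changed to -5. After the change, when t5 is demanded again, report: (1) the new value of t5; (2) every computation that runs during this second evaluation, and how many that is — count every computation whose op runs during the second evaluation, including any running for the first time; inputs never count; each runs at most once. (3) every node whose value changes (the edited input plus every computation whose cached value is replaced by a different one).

First demand of the output computes:
  t2 = min2(8, 3) = 3
  t5 = mul(8, 3) = 24

After the edit, cleaning proceeds:
  t2: a read changed (a2 8->-5) — executes, giving -5.
  t5: a read changed (a2 8->-5; t2 3->-5) — executes, giving 25.

Demanding t5 again yields 25.
2 computations run: t2, t5.
The nodes whose values change: a2, t2, t5.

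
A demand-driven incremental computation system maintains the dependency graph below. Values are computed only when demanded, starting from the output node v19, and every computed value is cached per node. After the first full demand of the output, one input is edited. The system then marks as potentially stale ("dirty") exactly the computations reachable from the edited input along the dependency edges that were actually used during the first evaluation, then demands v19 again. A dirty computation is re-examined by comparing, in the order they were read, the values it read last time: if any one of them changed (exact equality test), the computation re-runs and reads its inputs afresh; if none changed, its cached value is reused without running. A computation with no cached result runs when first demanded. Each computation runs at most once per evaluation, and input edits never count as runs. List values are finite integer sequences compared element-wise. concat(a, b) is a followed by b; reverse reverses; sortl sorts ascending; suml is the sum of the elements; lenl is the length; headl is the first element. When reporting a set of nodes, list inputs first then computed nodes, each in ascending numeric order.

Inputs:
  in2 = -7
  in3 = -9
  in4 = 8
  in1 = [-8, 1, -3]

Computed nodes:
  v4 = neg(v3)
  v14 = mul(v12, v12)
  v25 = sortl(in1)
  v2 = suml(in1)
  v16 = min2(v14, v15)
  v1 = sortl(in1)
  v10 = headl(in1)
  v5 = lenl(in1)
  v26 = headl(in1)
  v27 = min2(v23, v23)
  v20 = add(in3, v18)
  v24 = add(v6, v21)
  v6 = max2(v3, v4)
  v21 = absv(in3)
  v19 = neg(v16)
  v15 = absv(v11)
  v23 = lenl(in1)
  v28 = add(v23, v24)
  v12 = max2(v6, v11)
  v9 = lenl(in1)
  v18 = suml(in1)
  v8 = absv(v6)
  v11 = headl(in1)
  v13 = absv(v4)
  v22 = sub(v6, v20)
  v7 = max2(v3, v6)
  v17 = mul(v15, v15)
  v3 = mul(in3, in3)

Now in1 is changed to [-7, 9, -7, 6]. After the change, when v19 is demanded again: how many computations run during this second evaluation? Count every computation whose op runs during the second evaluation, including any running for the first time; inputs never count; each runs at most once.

First evaluation (everything demanded from the output):
  v3 = mul(-9, -9) = 81
  v4 = neg(81) = -81
  v6 = max2(81, -81) = 81
  v11 = headl([-8, 1, -3]) = -8
  v12 = max2(81, -8) = 81
  v14 = mul(81, 81) = 6561
  v15 = absv(-8) = 8
  v16 = min2(6561, 8) = 8
  v19 = neg(8) = -8

Propagation after the edit:
  v11: runs — in1 [-8, 1, -3]->[-7, 9, -7, 6]; result -7.
  v12: runs — v11 -8->-7; result 81 (same value as before).
  v14: checked — values it read are unchanged (v12 unchanged, v12 unchanged); reused cached 6561 without running.
  v15: runs — v11 -8->-7; result 7.
  v16: runs — v15 8->7; result 7.
  v19: runs — v16 8->7; result -7.

Key observation: the cutoff stops propagation at v14 — its inputs' values are unchanged, so it reuses its cache.

Computations that run: v11, v12, v15, v16, v19 — 5 in total.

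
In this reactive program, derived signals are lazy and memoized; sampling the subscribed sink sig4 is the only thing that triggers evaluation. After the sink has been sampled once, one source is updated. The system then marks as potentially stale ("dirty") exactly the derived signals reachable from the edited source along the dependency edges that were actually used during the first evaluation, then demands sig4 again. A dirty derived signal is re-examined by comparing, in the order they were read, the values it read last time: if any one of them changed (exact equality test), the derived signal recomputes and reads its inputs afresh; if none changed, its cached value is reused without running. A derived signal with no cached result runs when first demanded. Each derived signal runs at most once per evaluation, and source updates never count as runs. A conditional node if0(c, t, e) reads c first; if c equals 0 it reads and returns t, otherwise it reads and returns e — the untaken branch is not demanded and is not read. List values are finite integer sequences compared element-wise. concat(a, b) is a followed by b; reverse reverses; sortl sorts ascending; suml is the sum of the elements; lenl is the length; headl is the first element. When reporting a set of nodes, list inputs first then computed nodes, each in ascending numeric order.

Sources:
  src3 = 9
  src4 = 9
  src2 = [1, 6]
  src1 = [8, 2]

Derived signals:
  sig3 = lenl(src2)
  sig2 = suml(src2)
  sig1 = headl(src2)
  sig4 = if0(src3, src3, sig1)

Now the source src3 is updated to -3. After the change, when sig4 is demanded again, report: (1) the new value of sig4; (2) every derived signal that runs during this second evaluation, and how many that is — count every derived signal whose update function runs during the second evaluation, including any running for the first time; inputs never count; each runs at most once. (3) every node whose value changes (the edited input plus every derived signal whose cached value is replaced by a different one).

Demanding sig4 again yields 1.
1 derived signals run: sig4.
The nodes whose values change: src3.

First demand of the output computes:
  sig1 = headl([1, 6]) = 1
  sig4 = if0(src3=9 -> else branch sig1) = 1

After the edit, cleaning proceeds:
  sig4: a read changed (src3 9->-3) — executes, giving 1 — identical to its old value.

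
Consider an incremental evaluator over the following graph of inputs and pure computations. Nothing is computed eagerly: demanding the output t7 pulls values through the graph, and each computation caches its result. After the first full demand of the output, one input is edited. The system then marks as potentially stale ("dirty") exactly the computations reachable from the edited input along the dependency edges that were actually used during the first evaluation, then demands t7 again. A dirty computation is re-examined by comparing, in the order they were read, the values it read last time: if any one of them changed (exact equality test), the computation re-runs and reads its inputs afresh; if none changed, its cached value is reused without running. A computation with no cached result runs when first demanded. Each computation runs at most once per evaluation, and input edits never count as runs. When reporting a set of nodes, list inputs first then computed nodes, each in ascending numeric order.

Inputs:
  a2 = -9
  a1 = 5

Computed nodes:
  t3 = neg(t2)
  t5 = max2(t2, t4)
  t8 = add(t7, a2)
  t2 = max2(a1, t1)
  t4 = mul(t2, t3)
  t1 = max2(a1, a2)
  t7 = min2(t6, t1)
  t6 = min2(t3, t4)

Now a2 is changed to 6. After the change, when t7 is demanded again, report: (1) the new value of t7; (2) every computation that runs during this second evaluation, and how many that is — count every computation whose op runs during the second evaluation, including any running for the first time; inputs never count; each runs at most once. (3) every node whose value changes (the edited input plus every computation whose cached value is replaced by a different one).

Initial pass — values computed on the first demand:
  t1 = max2(5, -9) = 5
  t2 = max2(5, 5) = 5
  t3 = neg(5) = -5
  t4 = mul(5, -5) = -25
  t6 = min2(-5, -25) = -25
  t7 = min2(-25, 5) = -25

Second demand — change propagation:
  t1: re-runs because a2 -9->6; new result 6.
  t2: re-runs because t1 5->6; new result 6.
  t3: re-runs because t2 5->6; new result -6.
  t4: re-runs because t2 5->6; t3 -5->-6; new result -36.
  t6: re-runs because t3 -5->-6; t4 -25->-36; new result -36.
  t7: re-runs because t6 -25->-36; t1 5->6; new result -36.

t7 now evaluates to -36.
Run set: t1, t2, t3, t4, t6, t7 (6 run).
Changed values: a2, t1, t2, t3, t4, t6, t7.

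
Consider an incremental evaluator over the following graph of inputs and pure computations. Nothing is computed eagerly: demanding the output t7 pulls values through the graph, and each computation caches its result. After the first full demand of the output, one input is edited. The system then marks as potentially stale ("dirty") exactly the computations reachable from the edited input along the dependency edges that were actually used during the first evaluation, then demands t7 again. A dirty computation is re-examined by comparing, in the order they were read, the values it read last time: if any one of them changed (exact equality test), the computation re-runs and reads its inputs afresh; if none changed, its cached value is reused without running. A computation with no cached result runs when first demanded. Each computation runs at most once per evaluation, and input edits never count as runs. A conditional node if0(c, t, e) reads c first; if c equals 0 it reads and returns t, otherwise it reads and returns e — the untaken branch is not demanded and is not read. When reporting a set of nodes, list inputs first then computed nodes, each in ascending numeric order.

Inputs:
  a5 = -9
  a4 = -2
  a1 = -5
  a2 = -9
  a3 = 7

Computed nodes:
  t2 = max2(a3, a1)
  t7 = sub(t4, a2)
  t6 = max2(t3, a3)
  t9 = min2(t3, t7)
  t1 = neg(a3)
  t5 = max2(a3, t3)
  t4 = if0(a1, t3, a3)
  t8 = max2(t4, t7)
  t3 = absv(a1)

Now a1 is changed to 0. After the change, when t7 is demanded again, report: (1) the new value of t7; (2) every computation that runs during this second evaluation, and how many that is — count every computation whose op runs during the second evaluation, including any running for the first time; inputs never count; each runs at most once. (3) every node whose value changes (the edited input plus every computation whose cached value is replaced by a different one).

t7 now evaluates to 9.
Run set: t3, t4, t7 (3 run).
Changed values: a1, t4, t7.
The important point: the flipped condition pulls in fresh nodes; t3 runs for the first time.

Initial pass — values computed on the first demand:
  t4 = if0(a1=-5 -> else branch a3) = 7
  t7 = sub(7, -9) = 16

Second demand — change propagation:
  t3: newly demanded (no cache) — executes and yields 0.
  t4: re-runs because a1 -5->0; new result 0.
  t7: re-runs because t4 7->0; new result 9.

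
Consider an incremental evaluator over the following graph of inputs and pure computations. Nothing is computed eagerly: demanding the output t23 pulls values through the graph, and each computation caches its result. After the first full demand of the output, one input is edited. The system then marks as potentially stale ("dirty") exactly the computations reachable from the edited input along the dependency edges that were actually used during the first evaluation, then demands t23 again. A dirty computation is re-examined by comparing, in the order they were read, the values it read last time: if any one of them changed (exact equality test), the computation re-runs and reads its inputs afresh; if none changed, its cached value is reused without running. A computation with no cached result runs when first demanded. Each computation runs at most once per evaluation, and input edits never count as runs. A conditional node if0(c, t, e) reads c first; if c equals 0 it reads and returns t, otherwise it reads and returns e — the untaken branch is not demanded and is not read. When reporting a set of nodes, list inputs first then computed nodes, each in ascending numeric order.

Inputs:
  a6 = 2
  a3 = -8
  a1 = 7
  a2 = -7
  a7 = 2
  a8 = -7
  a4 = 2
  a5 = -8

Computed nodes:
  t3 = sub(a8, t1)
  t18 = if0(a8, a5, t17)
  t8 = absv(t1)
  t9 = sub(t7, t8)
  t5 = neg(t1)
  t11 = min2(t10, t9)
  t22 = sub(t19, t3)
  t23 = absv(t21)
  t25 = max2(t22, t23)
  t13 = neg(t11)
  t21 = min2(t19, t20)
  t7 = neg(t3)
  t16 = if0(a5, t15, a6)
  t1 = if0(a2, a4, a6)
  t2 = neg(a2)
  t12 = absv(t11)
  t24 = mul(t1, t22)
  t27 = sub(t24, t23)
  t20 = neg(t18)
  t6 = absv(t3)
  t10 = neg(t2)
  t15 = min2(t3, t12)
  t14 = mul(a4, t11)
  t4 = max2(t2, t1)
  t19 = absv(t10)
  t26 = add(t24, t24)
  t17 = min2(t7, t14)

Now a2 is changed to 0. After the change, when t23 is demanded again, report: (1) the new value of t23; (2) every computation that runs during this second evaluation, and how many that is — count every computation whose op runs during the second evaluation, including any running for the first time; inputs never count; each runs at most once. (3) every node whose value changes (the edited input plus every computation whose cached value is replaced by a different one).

t23 now evaluates to 0.
Run set: t1, t2, t10, t11, t14, t17, t18, t19, t20, t21, t23 (11 run).
Changed values: a2, t2, t10, t11, t14, t17, t18, t19, t20, t21, t23.
The important point: at t3 every value read last time is unchanged, so the dirty flag clears without a run.

Initial pass — values computed on the first demand:
  t1 = if0(a2=-7 -> else branch a6) = 2
  t2 = neg(-7) = 7
  t3 = sub(-7, 2) = -9
  t7 = neg(-9) = 9
  t8 = absv(2) = 2
  t9 = sub(9, 2) = 7
  t10 = neg(7) = -7
  t11 = min2(-7, 7) = -7
  t14 = mul(2, -7) = -14
  t17 = min2(9, -14) = -14
  t18 = if0(a8=-7 -> else branch t17) = -14
  t19 = absv(-7) = 7
  t20 = neg(-14) = 14
  t21 = min2(7, 14) = 7
  t23 = absv(7) = 7

Second demand — change propagation:
  t1: re-runs because a2 -7->0; new result 2 (unchanged).
  t2: re-runs because a2 -7->0; new result 0.
  t3: re-examined; everything it read last time is the same (a8 unchanged, t1 unchanged) — cache -9 kept, no run.
  t7: re-examined; everything it read last time is the same (t3 unchanged) — cache 9 kept, no run.
  t8: re-examined; everything it read last time is the same (t1 unchanged) — cache 2 kept, no run.
  t9: re-examined; everything it read last time is the same (t7 unchanged, t8 unchanged) — cache 7 kept, no run.
  t10: re-runs because t2 7->0; new result 0.
  t11: re-runs because t10 -7->0; new result 0.
  t14: re-runs because t11 -7->0; new result 0.
  t17: re-runs because t14 -14->0; new result 0.
  t18: re-runs because t17 -14->0; new result 0.
  t19: re-runs because t10 -7->0; new result 0.
  t20: re-runs because t18 -14->0; new result 0.
  t21: re-runs because t19 7->0; t20 14->0; new result 0.
  t23: re-runs because t21 7->0; new result 0.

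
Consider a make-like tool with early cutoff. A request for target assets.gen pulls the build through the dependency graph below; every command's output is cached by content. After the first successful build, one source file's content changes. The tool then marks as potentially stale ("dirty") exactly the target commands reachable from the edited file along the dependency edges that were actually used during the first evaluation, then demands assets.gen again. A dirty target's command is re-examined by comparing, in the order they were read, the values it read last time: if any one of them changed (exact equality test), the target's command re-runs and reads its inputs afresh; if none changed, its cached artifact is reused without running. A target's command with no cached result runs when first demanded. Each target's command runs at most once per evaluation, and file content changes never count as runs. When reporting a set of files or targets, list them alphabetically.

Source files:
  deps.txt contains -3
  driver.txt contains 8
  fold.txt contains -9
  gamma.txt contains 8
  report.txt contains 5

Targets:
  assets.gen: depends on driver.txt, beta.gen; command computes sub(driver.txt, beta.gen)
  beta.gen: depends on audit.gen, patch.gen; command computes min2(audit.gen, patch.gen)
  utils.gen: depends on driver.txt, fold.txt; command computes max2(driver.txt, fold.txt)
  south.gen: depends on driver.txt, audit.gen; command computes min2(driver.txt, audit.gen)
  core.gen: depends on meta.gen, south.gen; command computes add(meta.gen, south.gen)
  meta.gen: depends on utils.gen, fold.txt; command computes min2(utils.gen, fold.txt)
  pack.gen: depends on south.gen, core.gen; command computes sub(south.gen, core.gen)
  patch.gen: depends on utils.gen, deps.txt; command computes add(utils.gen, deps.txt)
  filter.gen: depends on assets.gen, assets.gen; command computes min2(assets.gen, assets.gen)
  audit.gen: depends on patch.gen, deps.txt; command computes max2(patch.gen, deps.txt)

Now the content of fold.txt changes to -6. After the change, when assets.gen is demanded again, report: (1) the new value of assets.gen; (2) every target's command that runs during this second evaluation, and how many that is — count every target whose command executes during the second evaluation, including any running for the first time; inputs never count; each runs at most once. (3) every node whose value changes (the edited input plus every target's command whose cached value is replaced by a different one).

Demanding assets.gen again yields 3.
1 target commands run: utils.gen.
The nodes whose values change: fold.txt.
Note the absorption at utils.gen: it re-runs yet its value is the same, leaving the output's value untouched.

First demand of the output computes:
  utils.gen = max2(8, -9) = 8
  patch.gen = add(8, -3) = 5
  audit.gen = max2(5, -3) = 5
  beta.gen = min2(5, 5) = 5
  assets.gen = sub(8, 5) = 3

After the edit, cleaning proceeds:
  utils.gen: a read changed (fold.txt -9->-6) — executes, giving 8 — identical to its old value.
  patch.gen: dirty, but its reads are unchanged (utils.gen unchanged, deps.txt unchanged); cached 5 stands.
  audit.gen: dirty, but its reads are unchanged (patch.gen unchanged, deps.txt unchanged); cached 5 stands.
  beta.gen: dirty, but its reads are unchanged (audit.gen unchanged, patch.gen unchanged); cached 5 stands.
  assets.gen: dirty, but its reads are unchanged (driver.txt unchanged, beta.gen unchanged); cached 3 stands.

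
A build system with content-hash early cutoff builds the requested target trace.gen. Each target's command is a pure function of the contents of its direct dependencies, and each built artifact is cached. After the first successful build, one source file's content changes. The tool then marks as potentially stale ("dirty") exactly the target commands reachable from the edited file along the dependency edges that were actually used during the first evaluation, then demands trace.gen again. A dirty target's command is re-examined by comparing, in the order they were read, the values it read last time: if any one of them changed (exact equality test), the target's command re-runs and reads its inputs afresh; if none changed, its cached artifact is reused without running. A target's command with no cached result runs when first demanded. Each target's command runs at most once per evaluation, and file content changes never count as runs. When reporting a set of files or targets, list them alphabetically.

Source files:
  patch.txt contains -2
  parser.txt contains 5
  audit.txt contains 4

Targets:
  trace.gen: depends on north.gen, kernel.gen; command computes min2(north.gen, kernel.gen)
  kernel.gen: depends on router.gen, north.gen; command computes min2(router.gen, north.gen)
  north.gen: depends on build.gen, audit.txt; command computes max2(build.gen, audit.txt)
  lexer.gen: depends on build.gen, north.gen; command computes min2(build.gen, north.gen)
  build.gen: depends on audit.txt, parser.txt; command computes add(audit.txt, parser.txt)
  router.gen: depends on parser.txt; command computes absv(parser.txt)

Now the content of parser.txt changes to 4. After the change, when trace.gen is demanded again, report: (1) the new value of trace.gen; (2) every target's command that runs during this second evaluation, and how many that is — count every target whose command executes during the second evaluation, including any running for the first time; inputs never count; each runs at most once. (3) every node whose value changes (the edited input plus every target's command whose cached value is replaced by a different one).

First evaluation (everything demanded from the output):
  build.gen = add(4, 5) = 9
  north.gen = max2(9, 4) = 9
  router.gen = absv(5) = 5
  kernel.gen = min2(5, 9) = 5
  trace.gen = min2(9, 5) = 5

Propagation after the edit:
  build.gen: runs — parser.txt 5->4; result 8.
  north.gen: runs — build.gen 9->8; result 8.
  router.gen: runs — parser.txt 5->4; result 4.
  kernel.gen: runs — router.gen 5->4; north.gen 9->8; result 4.
  trace.gen: runs — north.gen 9->8; kernel.gen 5->4; result 4.

New value of trace.gen: 4.
Target commands that run: build.gen, kernel.gen, north.gen, router.gen, trace.gen — 5 in total.
Values that change: build.gen, kernel.gen, north.gen, parser.txt, router.gen, trace.gen.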